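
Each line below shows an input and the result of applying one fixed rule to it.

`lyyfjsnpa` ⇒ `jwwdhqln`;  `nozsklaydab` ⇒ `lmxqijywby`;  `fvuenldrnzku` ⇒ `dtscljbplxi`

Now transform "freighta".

What's happening: delete the last character, then shift every letter 2 places backward in the alphabet (wrapping around).
Working it through for "freighta": intermediate "freight", final "dpcgefr".

dpcgefr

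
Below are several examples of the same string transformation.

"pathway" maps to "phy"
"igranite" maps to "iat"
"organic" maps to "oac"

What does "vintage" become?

Rule — keep one character in every 3, starting at position 1 (positions 1st, 4th, 7th, ...).
For "vintage" the result is "vte".

vte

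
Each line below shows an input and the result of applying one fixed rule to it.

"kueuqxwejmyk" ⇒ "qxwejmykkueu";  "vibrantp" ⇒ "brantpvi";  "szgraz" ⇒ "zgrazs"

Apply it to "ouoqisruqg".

qisruqgouo

What's happening: swap the front and back halves of the string, then move the last 2 characters to the front (rotate right by 2).
Applying both steps to "ouoqisruqg": "sruqgouoqi", then "qisruqgouo".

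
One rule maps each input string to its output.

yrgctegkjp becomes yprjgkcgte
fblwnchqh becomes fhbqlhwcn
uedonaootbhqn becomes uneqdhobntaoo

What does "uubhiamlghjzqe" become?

What's happening: take characters alternately from the front and the back (1st, last, 2nd, 2nd-last, ...).
"uubhiamlghjzqe" → "ueuqbzhjihagml".

ueuqbzhjihagml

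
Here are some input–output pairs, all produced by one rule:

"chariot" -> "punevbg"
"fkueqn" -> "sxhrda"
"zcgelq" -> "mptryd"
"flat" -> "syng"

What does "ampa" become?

The pattern: shift every letter 13 places forward in the alphabet (wrapping around) — i.e. ROT13.
Doing the same to "ampa": "nzcn".

nzcn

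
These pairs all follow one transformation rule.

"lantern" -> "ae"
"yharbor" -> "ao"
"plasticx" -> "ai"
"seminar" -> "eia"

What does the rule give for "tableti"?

The transformation: keep only the vowels.
Applying that to "tableti" gives "aei".

aei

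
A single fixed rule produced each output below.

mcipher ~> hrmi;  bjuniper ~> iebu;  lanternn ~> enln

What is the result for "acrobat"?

The rule is to keep every other character starting from the first (positions 1st, 3rd, 5th, ...), then swap the front and back halves of the string.
On "acrobat": the first step gives "arbt", and the second then gives "btar".

btar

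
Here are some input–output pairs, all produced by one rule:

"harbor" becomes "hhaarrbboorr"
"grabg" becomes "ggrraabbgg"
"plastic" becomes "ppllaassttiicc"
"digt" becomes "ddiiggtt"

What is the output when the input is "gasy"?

Each output is the input with this applied: double every character.
Applying that to "gasy" gives "ggaassyy".

ggaassyy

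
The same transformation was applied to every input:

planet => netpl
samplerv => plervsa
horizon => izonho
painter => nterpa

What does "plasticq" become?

sticqpl

The rule is to move the first 3 characters to the end (rotate left by 3), then delete the last character.
Working it through for "plasticq": intermediate "sticqpla", final "sticqpl".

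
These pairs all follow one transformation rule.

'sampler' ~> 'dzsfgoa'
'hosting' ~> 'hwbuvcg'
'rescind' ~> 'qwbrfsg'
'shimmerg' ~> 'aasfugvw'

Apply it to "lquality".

ozwhmzei

The transformation: shift every letter 12 places backward in the alphabet (wrapping around), then move the first 3 characters to the end (rotate left by 3).
Applying both steps to "lquality": "zeiozwhm", then "ozwhmzei".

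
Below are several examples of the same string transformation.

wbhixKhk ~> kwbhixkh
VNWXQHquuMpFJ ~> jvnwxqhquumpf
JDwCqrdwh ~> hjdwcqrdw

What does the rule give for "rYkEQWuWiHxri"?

irykeqwuwihxr

Each output is the input with this applied: move the last character to the front, then convert every letter to lowercase.
On "rYkEQWuWiHxri": the first step gives "irYkEQWuWiHxr", and the second then gives "irykeqwuwihxr".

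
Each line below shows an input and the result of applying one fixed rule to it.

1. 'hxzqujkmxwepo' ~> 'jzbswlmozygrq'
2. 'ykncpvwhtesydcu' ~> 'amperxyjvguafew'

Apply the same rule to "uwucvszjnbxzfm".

The rule is to shift every letter 2 places forward in the alphabet (wrapping around).
For "uwucvszjnbxzfm" the result is "wywexublpdzbho".

wywexublpdzbho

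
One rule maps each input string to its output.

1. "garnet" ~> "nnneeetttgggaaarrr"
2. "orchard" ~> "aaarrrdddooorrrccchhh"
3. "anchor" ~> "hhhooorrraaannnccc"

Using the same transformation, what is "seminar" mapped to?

Looking at the pairs, the operation is to move the last 3 characters to the front (rotate right by 3), then repeat every character 3 times.
Applying both steps to "seminar": "narsemi", then "nnnaaarrrssseeemmmiii".

nnnaaarrrssseeemmmiii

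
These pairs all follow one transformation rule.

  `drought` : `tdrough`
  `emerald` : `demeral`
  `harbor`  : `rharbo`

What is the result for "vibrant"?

The pattern: move the last character to the front.
"vibrant" → "tvibran".

tvibran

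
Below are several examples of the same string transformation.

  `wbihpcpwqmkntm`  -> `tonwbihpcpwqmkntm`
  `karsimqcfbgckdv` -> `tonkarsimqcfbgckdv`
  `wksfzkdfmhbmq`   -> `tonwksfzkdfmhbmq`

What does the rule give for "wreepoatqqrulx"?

Rule — prepend "ton".
Applying that to "wreepoatqqrulx" gives "tonwreepoatqqrulx".

tonwreepoatqqrulx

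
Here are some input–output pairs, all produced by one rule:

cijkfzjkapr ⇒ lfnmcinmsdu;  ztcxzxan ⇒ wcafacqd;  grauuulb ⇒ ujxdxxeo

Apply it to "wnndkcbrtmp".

What's happening: shift every letter 3 places forward in the alphabet (wrapping around), then swap each adjacent pair of characters (1↔2, 3↔4, ...).
So "wnndkcbrtmp" becomes "qzgqfnuepws".
(Check on "ztcxzxan": → "cwfacadq" → "wcafacqd" ✓)

qzgqfnuepws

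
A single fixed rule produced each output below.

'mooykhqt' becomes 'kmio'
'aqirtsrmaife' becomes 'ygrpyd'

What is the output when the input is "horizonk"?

fpxl

The transformation: shift every letter 2 places backward in the alphabet (wrapping around), then keep every other character starting from the first (positions 1st, 3rd, 5th, ...).
For "horizonk", step one produces "fmpgxmli"; step two turns that into "fpxl".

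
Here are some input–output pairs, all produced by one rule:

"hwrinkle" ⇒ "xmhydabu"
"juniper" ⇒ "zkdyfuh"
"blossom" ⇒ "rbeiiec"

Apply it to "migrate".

cywhqju

Looking at the pairs, the operation is to shift every letter 10 places backward in the alphabet (wrapping around).
On "migrate" that produces "cywhqju".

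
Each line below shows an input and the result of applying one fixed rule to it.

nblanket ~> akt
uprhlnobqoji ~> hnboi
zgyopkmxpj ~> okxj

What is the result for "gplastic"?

atc

In each case the input is transformed by: delete the first 3 characters, then keep every other character starting from the first (positions 1st, 3rd, 5th, ...).
Working it through for "gplastic": intermediate "astic", final "atc".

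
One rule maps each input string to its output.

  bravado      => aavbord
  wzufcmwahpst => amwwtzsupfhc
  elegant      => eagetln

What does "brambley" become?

Rule — take characters alternately from the front and the back (1st, last, 2nd, 2nd-last, ...), then move the last 3 characters to the front (rotate right by 3).
On "brambley" that produces "lmbbyrea".
(Check on "wzufcmwahpst": → "wtzsupfhcamw" → "amwwtzsupfhc" ✓)

lmbbyrea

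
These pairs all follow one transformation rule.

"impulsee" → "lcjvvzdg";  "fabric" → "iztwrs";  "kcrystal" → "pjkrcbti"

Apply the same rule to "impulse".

lcjvzdg

The pattern: shift every letter 9 places backward in the alphabet (wrapping around), then move the first 3 characters to the end (rotate left by 3).
Applying both steps to "impulse": "zdglcjv", then "lcjvzdg".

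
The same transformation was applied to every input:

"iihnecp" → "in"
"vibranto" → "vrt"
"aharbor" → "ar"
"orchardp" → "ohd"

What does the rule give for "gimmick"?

gm

Looking at the pairs, the operation is to move the last character to the front, then keep one character in every 3, starting at position 2 (positions 2nd, 5th, 8th, ...).
So "gimmick" becomes "gm".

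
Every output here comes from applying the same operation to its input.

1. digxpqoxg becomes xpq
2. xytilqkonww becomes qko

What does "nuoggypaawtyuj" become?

The rule is to delete the last 3 characters, then keep only the last 3 characters.
Working it through for "nuoggypaawtyuj": intermediate "nuoggypaawt", final "awt".
(Check on "xytilqkonww": → "xytilqko" → "qko" ✓)

awt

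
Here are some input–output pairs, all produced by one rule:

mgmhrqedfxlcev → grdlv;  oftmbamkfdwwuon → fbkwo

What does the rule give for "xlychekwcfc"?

Looking at the pairs, the operation is to keep one character in every 3, starting at position 2 (positions 2nd, 5th, 8th, ...).
Doing the same to "xlychekwcfc": "lhwc".

lhwc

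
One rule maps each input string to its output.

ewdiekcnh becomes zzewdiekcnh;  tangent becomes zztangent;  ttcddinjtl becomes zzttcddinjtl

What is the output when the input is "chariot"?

zzchariot

Each output is the input with this applied: prepend "zz".
For "chariot" the result is "zzchariot".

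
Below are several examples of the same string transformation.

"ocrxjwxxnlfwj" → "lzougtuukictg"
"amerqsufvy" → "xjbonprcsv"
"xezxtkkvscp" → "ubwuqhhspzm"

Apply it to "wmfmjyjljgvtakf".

tjcjgvgigdsqxhc

In each case the input is transformed by: shift every letter 3 places backward in the alphabet (wrapping around).
So "wmfmjyjljgvtakf" becomes "tjcjgvgigdsqxhc".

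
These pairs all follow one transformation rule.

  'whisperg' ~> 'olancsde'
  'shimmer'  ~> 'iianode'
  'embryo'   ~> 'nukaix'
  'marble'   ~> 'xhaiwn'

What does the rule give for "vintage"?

Each output is the input with this applied: move the first 3 characters to the end (rotate left by 3), then shift every letter 4 places backward in the alphabet (wrapping around).
Applying that to "vintage" gives "pwcarej".

pwcarej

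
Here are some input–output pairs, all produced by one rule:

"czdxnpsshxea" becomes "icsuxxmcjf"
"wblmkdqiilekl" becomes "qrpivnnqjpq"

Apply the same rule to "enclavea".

hqfajf

Rule — shift every letter 5 places forward in the alphabet (wrapping around), then delete the first 2 characters.
Working it through for "enclavea": intermediate "jshqfajf", final "hqfajf".
(Check on "wblmkdqiilekl": → "bgqrpivnnqjpq" → "qrpivnnqjpq" ✓)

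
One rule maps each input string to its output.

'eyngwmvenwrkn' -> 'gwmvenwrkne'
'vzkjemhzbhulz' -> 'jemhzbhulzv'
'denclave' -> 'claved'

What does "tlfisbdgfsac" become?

isbdgfsact

Rule — move the first 3 characters to the end (rotate left by 3), then delete the last 2 characters.
Starting from "tlfisbdgfsac": after the first operation, "isbdgfsactlf"; after the second, "isbdgfsact".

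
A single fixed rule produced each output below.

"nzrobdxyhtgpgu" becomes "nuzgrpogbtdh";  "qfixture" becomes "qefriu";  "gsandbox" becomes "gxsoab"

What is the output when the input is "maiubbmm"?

In each case the input is transformed by: take characters alternately from the front and the back (1st, last, 2nd, 2nd-last, ...), then delete the last 2 characters.
Applying that to "maiubbmm" gives "mmamib".

mmamib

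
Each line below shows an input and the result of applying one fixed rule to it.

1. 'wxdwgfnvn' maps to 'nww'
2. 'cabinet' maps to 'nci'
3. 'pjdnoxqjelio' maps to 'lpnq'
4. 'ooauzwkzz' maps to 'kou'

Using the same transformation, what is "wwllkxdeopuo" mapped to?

The pattern: move the last 3 characters to the front (rotate right by 3), then keep one character in every 3, starting at position 1 (positions 1st, 4th, 7th, ...).
Starting from "wwllkxdeopuo": after the first operation, "puowwllkxdeo"; after the second, "pwld".
(Check on "pjdnoxqjelio": → "liopjdnoxqje" → "lpnq" ✓)

pwld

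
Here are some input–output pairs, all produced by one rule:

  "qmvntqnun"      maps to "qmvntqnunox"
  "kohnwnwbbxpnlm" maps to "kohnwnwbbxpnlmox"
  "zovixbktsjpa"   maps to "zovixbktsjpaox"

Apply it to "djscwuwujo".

djscwuwujoox

Each output is the input with this applied: append "ox".
On "djscwuwujo" that produces "djscwuwujoox".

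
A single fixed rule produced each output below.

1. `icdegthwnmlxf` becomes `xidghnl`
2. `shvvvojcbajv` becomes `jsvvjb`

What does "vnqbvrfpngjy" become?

What's happening: move the last 2 characters to the front (rotate right by 2), then keep every other character starting from the first (positions 1st, 3rd, 5th, ...).
Applying that to "vnqbvrfpngjy" gives "jvqvfn".
(Check on "icdegthwnmlxf": → "xficdegthwnml" → "xidghnl" ✓)

jvqvfn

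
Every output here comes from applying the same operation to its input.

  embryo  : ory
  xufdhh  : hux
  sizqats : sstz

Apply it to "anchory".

Looking at the pairs, the operation is to sort the characters into alphabetical order, then delete the first 3 characters.
Working it through for "anchory": intermediate "achnory", final "nory".

nory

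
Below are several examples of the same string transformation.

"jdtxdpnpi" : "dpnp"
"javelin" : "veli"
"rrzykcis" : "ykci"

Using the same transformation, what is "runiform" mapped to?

Looking at the pairs, the operation is to move the last character to the front, then keep only the last 4 characters.
Starting from "runiform": after the first operation, "mrunifor"; after the second, "ifor".

ifor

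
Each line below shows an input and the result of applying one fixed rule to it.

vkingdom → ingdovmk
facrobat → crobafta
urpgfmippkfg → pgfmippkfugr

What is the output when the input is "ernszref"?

Looking at the pairs, the operation is to swap the first and last characters, then move the first 2 characters to the end (rotate left by 2).
Applying both steps to "ernszref": "frnszree", then "nszreefr".
(Check on "vkingdom": → "mkingdov" → "ingdovmk" ✓)

nszreefr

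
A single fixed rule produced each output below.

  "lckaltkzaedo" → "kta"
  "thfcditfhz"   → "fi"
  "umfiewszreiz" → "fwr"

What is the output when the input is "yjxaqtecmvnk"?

What's happening: delete the last 3 characters, then keep one character in every 3, starting at position 3 (positions 3rd, 6th, 9th, ...).
On "yjxaqtecmvnk": the first step gives "yjxaqtecm", and the second then gives "xtm".

xtm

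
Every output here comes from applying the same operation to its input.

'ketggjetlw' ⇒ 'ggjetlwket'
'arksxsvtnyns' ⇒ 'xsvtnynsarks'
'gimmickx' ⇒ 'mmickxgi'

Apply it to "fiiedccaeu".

edccaeufii

What's happening: move the last 2 characters to the front (rotate right by 2), then swap the front and back halves of the string.
Applying that to "fiiedccaeu" gives "edccaeufii".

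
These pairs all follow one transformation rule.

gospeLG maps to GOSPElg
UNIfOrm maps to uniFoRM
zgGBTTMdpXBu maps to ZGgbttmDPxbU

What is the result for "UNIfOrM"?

uniFoRm

Rule — flip the case of every letter.
So "UNIfOrM" becomes "uniFoRm".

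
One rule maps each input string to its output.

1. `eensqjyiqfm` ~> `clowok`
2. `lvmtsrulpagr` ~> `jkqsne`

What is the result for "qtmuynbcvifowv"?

The transformation: keep every other character starting from the first (positions 1st, 3rd, 5th, ...), then shift every letter 2 places backward in the alphabet (wrapping around).
Starting from "qtmuynbcvifowv": after the first operation, "qmybvfw"; after the second, "okwztdu".

okwztdu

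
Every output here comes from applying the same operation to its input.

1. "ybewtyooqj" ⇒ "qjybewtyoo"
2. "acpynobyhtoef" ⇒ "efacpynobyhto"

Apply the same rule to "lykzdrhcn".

Looking at the pairs, the operation is to move the last 2 characters to the front (rotate right by 2).
"lykzdrhcn" → "cnlykzdrh".

cnlykzdrh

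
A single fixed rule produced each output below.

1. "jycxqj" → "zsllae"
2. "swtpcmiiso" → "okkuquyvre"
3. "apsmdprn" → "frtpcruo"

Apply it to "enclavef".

cxghgpen

Rule — shift every letter 2 places forward in the alphabet (wrapping around), then swap the front and back halves of the string.
"enclavef" → "gpencxgh" → "cxghgpen".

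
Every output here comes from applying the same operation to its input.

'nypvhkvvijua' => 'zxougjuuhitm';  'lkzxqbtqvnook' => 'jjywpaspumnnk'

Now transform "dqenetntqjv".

updmdsmspic

Each output is the input with this applied: swap the first and last characters, then shift every letter 1 place backward in the alphabet (wrapping around).
For "dqenetntqjv", step one produces "vqenetntqjd"; step two turns that into "updmdsmspic".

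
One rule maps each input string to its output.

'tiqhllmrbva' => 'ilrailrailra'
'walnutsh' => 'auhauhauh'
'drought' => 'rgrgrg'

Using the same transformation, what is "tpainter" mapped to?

pnrpnrpnr

The transformation: keep one character in every 3, starting at position 2 (positions 2nd, 5th, 8th, ...), then write the whole string 3 times in a row.
So "tpainter" becomes "pnrpnrpnr".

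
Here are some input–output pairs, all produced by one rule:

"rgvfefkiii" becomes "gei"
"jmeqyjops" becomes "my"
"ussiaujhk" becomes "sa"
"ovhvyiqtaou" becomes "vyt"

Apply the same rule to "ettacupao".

The rule is to delete the last 2 characters, then keep one character in every 3, starting at position 2 (positions 2nd, 5th, 8th, ...).
On "ettacupao": the first step gives "ettacup", and the second then gives "tc".
(Check on "ussiaujhk": → "ussiauj" → "sa" ✓)

tc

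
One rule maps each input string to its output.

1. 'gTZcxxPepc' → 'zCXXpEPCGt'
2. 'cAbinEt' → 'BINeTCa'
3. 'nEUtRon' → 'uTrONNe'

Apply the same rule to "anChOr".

In each case the input is transformed by: move the first 2 characters to the end (rotate left by 2), then flip the case of every letter.
Applying both steps to "anChOr": "ChOran", then "cHoRAN".
(Check on "nEUtRon": → "UtRonnE" → "uTrONNe" ✓)

cHoRAN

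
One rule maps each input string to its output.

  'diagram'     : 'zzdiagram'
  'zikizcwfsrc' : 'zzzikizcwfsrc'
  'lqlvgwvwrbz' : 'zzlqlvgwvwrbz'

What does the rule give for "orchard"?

Rule — prepend "zz".
On "orchard" that produces "zzorchard".

zzorchard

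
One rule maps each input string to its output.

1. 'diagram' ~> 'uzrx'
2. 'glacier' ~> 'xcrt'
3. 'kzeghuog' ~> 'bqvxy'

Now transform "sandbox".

jreu

The pattern: shift every letter 9 places backward in the alphabet (wrapping around), then delete the last 3 characters.
Working it through for "sandbox": intermediate "jreusfo", final "jreu".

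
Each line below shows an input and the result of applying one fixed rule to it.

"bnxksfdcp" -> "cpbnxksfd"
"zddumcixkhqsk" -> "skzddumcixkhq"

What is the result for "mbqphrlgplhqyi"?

In each case the input is transformed by: move the last 2 characters to the front (rotate right by 2).
So "mbqphrlgplhqyi" becomes "yimbqphrlgplhq".

yimbqphrlgplhq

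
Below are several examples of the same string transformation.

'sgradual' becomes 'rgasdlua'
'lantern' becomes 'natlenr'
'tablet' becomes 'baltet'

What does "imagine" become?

The transformation: move the first 2 characters to the end (rotate left by 2), then take characters alternately from the front and the back (1st, last, 2nd, 2nd-last, ...).
Applying both steps to "imagine": "agineim", then "amgiien".

amgiien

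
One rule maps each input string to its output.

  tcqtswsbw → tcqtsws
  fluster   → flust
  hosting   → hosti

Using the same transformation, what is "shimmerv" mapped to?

The pattern: delete the last 2 characters.
On "shimmerv" that produces "shimme".

shimme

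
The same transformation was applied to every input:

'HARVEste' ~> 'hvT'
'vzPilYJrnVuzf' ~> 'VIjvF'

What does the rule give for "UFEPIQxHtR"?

What's happening: keep one character in every 3, starting at position 1 (positions 1st, 4th, 7th, ...), then flip the case of every letter.
Starting from "UFEPIQxHtR": after the first operation, "UPxR"; after the second, "upXr".

upXr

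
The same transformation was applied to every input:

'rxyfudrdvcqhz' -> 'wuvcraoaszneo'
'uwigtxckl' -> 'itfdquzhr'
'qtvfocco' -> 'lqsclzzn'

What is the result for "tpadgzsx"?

umxadwpq

Looking at the pairs, the operation is to swap the first and last characters, then shift every letter 3 places backward in the alphabet (wrapping around).
Starting from "tpadgzsx": after the first operation, "xpadgzst"; after the second, "umxadwpq".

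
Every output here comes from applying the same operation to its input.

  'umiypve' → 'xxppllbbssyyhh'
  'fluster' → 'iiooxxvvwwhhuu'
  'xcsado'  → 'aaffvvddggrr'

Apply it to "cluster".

What's happening: shift every letter 3 places forward in the alphabet (wrapping around), then double every character.
On "cluster": the first step gives "foxvwhu", and the second then gives "ffooxxvvwwhhuu".
(Check on "xcsado": → "afvdgr" → "aaffvvddggrr" ✓)

ffooxxvvwwhhuu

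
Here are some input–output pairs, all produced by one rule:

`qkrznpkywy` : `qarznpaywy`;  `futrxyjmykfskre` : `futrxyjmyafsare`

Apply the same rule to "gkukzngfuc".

gauazngfuc

The pattern: replace every "k" with "a".
For "gkukzngfuc" the result is "gauazngfuc".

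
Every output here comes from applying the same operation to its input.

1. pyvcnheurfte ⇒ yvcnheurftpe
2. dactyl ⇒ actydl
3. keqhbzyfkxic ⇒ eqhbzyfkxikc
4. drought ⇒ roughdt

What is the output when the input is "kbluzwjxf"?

Rule — swap the first and last characters, then move the first character to the end.
Applying that to "kbluzwjxf" gives "bluzwjxkf".

bluzwjxkf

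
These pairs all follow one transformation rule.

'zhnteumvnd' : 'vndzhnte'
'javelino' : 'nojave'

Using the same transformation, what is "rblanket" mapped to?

The pattern: swap the front and back halves of the string, then delete the first 2 characters.
Starting from "rblanket": after the first operation, "nketrbla"; after the second, "etrbla".

etrbla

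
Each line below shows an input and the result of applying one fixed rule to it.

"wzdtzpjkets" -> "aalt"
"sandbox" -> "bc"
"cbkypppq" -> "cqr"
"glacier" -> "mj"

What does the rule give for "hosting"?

In each case the input is transformed by: shift every letter 1 place forward in the alphabet (wrapping around), then keep one character in every 3, starting at position 2 (positions 2nd, 5th, 8th, ...).
Starting from "hosting": after the first operation, "iptujoh"; after the second, "pj".
(Check on "cbkypppq": → "dclzqqqr" → "cqr" ✓)

pj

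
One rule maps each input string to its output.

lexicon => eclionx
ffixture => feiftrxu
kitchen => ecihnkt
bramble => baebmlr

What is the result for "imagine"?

Looking at the pairs, the operation is to sort the characters into alphabetical order, then swap each adjacent pair of characters (1↔2, 3↔4, ...).
Working it through for "imagine": intermediate "aegiimn", final "eaigmin".

eaigmin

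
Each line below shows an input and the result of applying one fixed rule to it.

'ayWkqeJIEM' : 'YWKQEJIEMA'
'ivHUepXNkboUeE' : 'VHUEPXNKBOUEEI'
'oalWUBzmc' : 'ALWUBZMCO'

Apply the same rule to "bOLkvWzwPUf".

In each case the input is transformed by: move the first character to the end, then convert every letter to uppercase.
"bOLkvWzwPUf" → "OLkvWzwPUfb" → "OLKVWZWPUFB".

OLKVWZWPUFB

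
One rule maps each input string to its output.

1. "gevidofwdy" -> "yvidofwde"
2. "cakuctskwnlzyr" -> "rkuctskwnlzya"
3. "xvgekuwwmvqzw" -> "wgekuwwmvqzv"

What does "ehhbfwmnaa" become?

The pattern: delete the first character, then swap the first and last characters.
"ehhbfwmnaa" → "ahbfwmnah".

ahbfwmnah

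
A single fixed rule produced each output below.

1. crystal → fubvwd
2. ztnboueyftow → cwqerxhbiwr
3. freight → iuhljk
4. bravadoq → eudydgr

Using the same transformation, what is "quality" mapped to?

Rule — shift every letter 3 places forward in the alphabet (wrapping around), then delete the last character.
Applying both steps to "quality": "txdolwb", then "txdolw".

txdolw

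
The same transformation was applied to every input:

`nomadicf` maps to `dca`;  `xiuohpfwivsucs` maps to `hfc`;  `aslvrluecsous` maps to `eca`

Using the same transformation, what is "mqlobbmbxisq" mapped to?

The transformation: sort the characters into reverse alphabetical order, then keep only the last 3 characters.
For "mqlobbmbxisq", step one produces "xsqqommlibbb"; step two turns that into "bbb".
(Check on "xiuohpfwivsucs": → "xwvuusspoiihfc" → "hfc" ✓)

bbb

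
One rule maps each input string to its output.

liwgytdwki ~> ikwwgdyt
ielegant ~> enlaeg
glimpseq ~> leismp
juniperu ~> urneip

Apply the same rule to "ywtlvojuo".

In each case the input is transformed by: take characters alternately from the front and the back (1st, last, 2nd, 2nd-last, ...), then delete the first 2 characters.
"ywtlvojuo" → "yowutjlov" → "wutjlov".
(Check on "liwgytdwki": → "liikwwgdyt" → "ikwwgdyt" ✓)

wutjlov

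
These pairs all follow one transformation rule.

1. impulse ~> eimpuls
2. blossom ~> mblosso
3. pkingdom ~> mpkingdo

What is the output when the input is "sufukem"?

msufuke

The transformation: move the last character to the front.
On "sufukem" that produces "msufuke".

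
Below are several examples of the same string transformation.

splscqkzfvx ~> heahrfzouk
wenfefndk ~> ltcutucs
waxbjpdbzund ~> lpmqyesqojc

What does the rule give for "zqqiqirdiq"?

offxfxgsx

Rule — delete the last character, then shift every letter 11 places backward in the alphabet (wrapping around).
Working it through for "zqqiqirdiq": intermediate "zqqiqirdi", final "offxfxgsx".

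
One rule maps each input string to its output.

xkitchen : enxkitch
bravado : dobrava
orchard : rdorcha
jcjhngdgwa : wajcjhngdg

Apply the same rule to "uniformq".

Each output is the input with this applied: move the last 2 characters to the front (rotate right by 2).
"uniformq" → "mqunifor".

mqunifor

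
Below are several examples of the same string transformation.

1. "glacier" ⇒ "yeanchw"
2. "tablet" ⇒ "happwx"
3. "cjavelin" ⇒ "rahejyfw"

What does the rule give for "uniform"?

The rule is to shift every letter 4 places backward in the alphabet (wrapping around), then move the first 3 characters to the end (rotate left by 3).
On "uniform": the first step gives "qjebkni", and the second then gives "bkniqje".

bkniqje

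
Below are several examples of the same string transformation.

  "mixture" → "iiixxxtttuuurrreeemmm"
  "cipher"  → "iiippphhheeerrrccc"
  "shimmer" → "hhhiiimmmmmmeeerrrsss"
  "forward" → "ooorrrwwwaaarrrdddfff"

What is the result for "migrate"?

What's happening: repeat every character 3 times, then move the first 3 characters to the end (rotate left by 3).
Starting from "migrate": after the first operation, "mmmiiigggrrraaattteee"; after the second, "iiigggrrraaattteeemmm".

iiigggrrraaattteeemmm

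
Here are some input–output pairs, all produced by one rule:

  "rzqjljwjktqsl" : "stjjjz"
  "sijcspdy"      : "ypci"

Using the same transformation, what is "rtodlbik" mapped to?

The rule is to keep every other character starting from the second (positions 2nd, 4th, 6th, ...), then reverse the string.
Starting from "rtodlbik": after the first operation, "tdbk"; after the second, "kbdt".

kbdt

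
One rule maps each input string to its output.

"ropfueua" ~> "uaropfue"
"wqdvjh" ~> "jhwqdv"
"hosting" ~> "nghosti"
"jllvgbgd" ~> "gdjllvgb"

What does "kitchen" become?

enkitch

The pattern: move the last 2 characters to the front (rotate right by 2).
So "kitchen" becomes "enkitch".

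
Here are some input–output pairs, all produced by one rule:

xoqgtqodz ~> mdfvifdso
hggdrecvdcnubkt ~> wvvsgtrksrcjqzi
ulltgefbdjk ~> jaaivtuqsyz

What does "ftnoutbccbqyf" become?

What's happening: shift every letter 11 places backward in the alphabet (wrapping around).
Doing the same to "ftnoutbccbqyf": "uicdjiqrrqfnu".

uicdjiqrrqfnu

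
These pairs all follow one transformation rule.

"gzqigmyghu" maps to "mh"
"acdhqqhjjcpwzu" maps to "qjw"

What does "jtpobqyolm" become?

The pattern: delete the first 3 characters, then keep one character in every 3, starting at position 3 (positions 3rd, 6th, 9th, ...).
On "jtpobqyolm": the first step gives "obqyolm", and the second then gives "ql".

ql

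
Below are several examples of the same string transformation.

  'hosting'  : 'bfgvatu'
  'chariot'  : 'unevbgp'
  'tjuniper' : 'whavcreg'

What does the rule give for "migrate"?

vtengrz

Looking at the pairs, the operation is to move the first character to the end, then shift every letter 13 places forward in the alphabet (wrapping around) — i.e. ROT13.
Applying that to "migrate" gives "vtengrz".
(Check on "tjuniper": → "junipert" → "whavcreg" ✓)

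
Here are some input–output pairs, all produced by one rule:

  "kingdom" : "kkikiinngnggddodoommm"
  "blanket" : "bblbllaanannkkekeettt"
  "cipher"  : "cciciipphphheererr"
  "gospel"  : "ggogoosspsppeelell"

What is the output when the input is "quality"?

qququuaalalliitittyyy

Rule — repeat every character 3 times, then swap each adjacent pair of characters (1↔2, 3↔4, ...).
Working it through for "quality": intermediate "qqquuuaaallliiitttyyy", final "qququuaalalliitittyyy".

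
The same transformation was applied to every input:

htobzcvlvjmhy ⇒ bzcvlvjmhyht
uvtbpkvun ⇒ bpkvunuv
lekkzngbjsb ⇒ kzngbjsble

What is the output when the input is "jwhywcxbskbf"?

ywcxbskbfjw

Each output is the input with this applied: move the first 3 characters to the end (rotate left by 3), then delete the last character.
Starting from "jwhywcxbskbf": after the first operation, "ywcxbskbfjwh"; after the second, "ywcxbskbfjw".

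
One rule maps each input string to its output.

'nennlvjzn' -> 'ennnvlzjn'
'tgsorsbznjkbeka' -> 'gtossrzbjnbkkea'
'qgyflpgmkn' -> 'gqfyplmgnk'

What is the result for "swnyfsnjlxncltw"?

Looking at the pairs, the operation is to swap each adjacent pair of characters (1↔2, 3↔4, ...).
So "swnyfsnjlxncltw" becomes "wsynsfjnxlcntlw".

wsynsfjnxlcntlw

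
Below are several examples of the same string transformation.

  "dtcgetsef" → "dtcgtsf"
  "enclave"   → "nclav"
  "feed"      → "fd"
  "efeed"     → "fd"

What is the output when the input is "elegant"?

The rule is to remove every "e".
On "elegant" that produces "lgant".

lgant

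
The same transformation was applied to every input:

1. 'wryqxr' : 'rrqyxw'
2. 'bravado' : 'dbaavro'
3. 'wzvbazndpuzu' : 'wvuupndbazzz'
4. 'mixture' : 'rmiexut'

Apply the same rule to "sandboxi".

nidbaxso

The transformation: sort the characters into reverse alphabetical order, then move the first 3 characters to the end (rotate left by 3).
On "sandboxi": the first step gives "xsonidba", and the second then gives "nidbaxso".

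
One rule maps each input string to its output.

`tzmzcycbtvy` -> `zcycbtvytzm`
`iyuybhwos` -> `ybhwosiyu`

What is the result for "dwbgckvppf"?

gckvppfdwb

Looking at the pairs, the operation is to move the first 3 characters to the end (rotate left by 3).
So "dwbgckvppf" becomes "gckvppfdwb".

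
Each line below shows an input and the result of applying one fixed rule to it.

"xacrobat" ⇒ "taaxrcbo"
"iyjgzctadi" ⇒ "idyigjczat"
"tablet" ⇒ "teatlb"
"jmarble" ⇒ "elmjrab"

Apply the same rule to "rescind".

dnercsi

In each case the input is transformed by: move the last 2 characters to the front (rotate right by 2), then swap each adjacent pair of characters (1↔2, 3↔4, ...).
For "rescind", step one produces "ndresci"; step two turns that into "dnercsi".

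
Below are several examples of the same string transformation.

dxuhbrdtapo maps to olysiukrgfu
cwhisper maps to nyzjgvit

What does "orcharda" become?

ityriurf

Each output is the input with this applied: move the first character to the end, then shift every letter 9 places backward in the alphabet (wrapping around).
On "orcharda": the first step gives "rchardao", and the second then gives "ityriurf".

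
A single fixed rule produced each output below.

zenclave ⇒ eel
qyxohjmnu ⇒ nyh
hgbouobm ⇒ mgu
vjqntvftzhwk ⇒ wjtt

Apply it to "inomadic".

The transformation: keep one character in every 3, starting at position 2 (positions 2nd, 5th, 8th, ...), then move the last character to the front.
For "inomadic", step one produces "nac"; step two turns that into "cna".

cna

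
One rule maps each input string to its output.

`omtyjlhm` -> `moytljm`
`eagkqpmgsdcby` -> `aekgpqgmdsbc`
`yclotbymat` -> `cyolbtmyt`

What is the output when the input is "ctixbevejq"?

tcxiebevq

The transformation: swap each adjacent pair of characters (1↔2, 3↔4, ...), then delete the last character.
Working it through for "ctixbevejq": intermediate "tcxiebevqj", final "tcxiebevq".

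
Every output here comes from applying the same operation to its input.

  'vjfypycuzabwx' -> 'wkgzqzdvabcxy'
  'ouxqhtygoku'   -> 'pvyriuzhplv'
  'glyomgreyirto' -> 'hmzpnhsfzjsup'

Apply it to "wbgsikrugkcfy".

The transformation: shift every letter 1 place forward in the alphabet (wrapping around).
For "wbgsikrugkcfy" the result is "xchtjlsvhldgz".

xchtjlsvhldgz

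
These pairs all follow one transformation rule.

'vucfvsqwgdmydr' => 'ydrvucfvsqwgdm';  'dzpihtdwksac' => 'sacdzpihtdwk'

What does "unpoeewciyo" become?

iyounpoeewc

What's happening: move the last 3 characters to the front (rotate right by 3).
Applying that to "unpoeewciyo" gives "iyounpoeewc".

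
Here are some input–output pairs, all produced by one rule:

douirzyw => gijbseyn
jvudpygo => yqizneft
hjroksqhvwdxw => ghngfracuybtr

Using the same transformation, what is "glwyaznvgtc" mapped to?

Each output is the input with this applied: shift every letter 10 places forward in the alphabet (wrapping around), then reverse the string.
Doing the same to "glwyaznvgtc": "mdqfxjkigvq".

mdqfxjkigvq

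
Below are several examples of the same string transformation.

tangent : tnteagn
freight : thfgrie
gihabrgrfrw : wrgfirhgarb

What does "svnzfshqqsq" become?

The pattern: move the last character to the front, then take characters alternately from the front and the back (1st, last, 2nd, 2nd-last, ...).
Working it through for "svnzfshqqsq": intermediate "qsvnzfshqqs", final "qssqvqnhzsf".

qssqvqnhzsf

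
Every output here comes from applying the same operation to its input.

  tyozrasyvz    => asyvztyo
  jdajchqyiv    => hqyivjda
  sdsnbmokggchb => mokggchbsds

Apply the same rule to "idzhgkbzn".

The transformation: move the first 3 characters to the end (rotate left by 3), then delete the first 2 characters.
On "idzhgkbzn": the first step gives "hgkbznidz", and the second then gives "kbznidz".

kbznidz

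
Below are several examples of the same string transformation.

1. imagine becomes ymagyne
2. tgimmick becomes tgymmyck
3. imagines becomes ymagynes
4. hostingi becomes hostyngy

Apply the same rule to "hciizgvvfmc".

hcyyzgvvfmc

The pattern: replace every "i" with "y".
On "hciizgvvfmc" that produces "hcyyzgvvfmc".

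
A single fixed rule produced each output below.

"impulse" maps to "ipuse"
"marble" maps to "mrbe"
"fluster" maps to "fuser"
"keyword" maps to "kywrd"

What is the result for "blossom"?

Looking at the pairs, the operation is to double every character, then keep one character in every 3, starting at position 2 (positions 2nd, 5th, 8th, ...).
For "blossom" the result is "bosom".

bosom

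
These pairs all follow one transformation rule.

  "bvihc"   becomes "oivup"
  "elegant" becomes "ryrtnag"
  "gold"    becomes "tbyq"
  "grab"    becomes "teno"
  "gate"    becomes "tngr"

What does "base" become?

Rule — shift every letter 13 places forward in the alphabet (wrapping around) — i.e. ROT13.
So "base" becomes "onfr".

onfr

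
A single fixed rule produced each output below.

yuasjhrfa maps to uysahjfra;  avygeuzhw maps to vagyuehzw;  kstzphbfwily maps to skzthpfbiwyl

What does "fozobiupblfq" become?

The transformation: swap each adjacent pair of characters (1↔2, 3↔4, ...).
So "fozobiupblfq" becomes "ofozibpulbqf".

ofozibpulbqf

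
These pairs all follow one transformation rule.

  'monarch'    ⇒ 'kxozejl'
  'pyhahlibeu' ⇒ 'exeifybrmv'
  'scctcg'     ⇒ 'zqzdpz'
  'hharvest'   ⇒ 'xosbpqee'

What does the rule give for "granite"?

Each output is the input with this applied: move the first 2 characters to the end (rotate left by 2), then shift every letter 3 places backward in the alphabet (wrapping around).
Applying both steps to "granite": "anitegr", then "xkfqbdo".

xkfqbdo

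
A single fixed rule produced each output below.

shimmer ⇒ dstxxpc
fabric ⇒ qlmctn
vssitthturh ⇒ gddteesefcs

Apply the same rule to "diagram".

The pattern: shift every letter 11 places forward in the alphabet (wrapping around).
Doing the same to "diagram": "otlrclx".

otlrclx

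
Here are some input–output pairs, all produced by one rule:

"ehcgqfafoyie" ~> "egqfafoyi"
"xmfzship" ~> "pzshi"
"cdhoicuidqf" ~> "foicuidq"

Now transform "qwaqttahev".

Looking at the pairs, the operation is to delete the first 3 characters, then move the last character to the front.
So "qwaqttahev" becomes "vqttahe".

vqttahe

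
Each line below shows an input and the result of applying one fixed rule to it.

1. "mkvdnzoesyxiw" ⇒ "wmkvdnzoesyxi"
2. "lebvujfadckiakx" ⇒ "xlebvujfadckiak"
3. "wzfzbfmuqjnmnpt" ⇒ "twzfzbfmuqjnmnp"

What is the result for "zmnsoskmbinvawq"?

The pattern: move the last character to the front.
Applying that to "zmnsoskmbinvawq" gives "qzmnsoskmbinvaw".

qzmnsoskmbinvaw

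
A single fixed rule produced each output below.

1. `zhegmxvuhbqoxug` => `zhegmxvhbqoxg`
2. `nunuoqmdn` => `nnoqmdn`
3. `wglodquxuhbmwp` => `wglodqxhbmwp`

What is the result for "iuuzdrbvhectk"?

The rule is to remove every "u".
Applying that to "iuuzdrbvhectk" gives "izdrbvhectk".

izdrbvhectk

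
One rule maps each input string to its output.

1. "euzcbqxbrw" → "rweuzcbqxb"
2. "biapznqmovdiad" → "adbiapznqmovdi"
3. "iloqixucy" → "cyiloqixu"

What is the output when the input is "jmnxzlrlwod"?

Each output is the input with this applied: move the last 2 characters to the front (rotate right by 2).
"jmnxzlrlwod" → "odjmnxzlrlw".

odjmnxzlrlw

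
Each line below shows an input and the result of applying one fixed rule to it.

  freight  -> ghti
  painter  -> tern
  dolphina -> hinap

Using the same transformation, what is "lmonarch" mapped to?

archn

What's happening: delete the first 3 characters, then move the first character to the end.
Doing the same to "lmonarch": "archn".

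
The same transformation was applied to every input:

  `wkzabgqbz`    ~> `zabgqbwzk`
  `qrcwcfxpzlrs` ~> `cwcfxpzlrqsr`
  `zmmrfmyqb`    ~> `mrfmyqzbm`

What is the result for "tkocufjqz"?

Each output is the input with this applied: swap the first and last characters, then move the first 2 characters to the end (rotate left by 2).
On "tkocufjqz": the first step gives "zkocufjqt", and the second then gives "ocufjqtzk".

ocufjqtzk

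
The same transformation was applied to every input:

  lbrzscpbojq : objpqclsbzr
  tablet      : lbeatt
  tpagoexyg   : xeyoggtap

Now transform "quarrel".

rrealuq

Each output is the input with this applied: move the last 3 characters to the front (rotate right by 3), then take characters alternately from the front and the back (1st, last, 2nd, 2nd-last, ...).
"quarrel" → "relquar" → "rrealuq".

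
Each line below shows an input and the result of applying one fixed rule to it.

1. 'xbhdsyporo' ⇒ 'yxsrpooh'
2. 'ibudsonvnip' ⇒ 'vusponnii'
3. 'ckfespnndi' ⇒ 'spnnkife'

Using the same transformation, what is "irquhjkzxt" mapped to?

In each case the input is transformed by: sort the characters into reverse alphabetical order, then delete the last 2 characters.
Starting from "irquhjkzxt": after the first operation, "zxutrqkjih"; after the second, "zxutrqkj".

zxutrqkj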